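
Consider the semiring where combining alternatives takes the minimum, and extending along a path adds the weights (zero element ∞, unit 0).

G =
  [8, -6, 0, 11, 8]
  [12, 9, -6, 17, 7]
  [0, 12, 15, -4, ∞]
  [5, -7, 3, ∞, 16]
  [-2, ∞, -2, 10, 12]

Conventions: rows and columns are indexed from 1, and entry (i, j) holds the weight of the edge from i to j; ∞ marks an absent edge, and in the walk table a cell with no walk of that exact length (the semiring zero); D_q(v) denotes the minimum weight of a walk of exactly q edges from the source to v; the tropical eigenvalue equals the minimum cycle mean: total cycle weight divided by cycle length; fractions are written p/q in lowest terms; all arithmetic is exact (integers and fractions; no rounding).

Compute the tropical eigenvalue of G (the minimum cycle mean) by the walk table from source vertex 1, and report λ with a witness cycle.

q=0: [0, ∞, ∞, ∞, ∞]
q=1: [8, -6, 0, 11, 8]
q=2: [0, 2, -12, -4, 1]
q=3: [-12, -11, -4, -16, 8]
q=4: [-11, -23, -17, -8, -4]
q=5: [-17, -17, -29, -21, -16]
Optimal cycle mean attained by: cycle 2->3->4->2, total (-6) + (-4) + (-7), length 3.
Answer: λ = -17/3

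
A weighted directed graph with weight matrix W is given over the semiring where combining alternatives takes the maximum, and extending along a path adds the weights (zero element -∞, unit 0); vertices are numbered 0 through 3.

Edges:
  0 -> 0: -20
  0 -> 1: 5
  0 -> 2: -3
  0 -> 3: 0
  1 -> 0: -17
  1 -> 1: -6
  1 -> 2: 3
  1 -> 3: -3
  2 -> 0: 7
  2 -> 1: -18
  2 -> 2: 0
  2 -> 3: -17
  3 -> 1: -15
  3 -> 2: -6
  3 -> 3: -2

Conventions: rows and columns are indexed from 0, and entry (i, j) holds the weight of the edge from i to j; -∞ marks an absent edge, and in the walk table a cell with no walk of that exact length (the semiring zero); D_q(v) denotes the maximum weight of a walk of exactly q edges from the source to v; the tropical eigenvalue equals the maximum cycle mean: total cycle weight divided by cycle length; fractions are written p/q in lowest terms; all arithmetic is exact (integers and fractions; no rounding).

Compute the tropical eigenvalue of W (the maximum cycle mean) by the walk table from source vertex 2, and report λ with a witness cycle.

q=0: [-∞, -∞, 0, -∞]
q=1: [7, -18, 0, -17]
q=2: [7, 12, 4, 7]
q=3: [11, 12, 15, 9]
q=4: [22, 16, 15, 11]
Optimal cycle mean attained by: cycle 0->1->2->0, total 5 + 3 + 7, length 3.
Answer: λ = 5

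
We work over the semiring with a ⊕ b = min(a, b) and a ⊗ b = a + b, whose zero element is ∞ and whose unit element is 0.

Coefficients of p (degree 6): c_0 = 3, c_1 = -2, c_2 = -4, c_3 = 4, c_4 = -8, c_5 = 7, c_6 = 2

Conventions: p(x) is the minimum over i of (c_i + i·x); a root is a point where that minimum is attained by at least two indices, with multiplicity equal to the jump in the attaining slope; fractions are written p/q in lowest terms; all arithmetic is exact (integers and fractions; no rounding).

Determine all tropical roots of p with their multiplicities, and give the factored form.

hull edge (i=0, c=3) to (i=1, c=-2): slope -5, span 1
hull edge (i=1, c=-2) to (i=4, c=-8): slope -2, span 3
hull edge (i=4, c=-8) to (i=6, c=2): slope 5, span 2
Factored form: p(x) = 2 ⊗ (x ⊕ (-5)) ⊗ (x ⊕ (-5)) ⊗ (x ⊕ 2) ⊗ (x ⊕ 2) ⊗ (x ⊕ 2) ⊗ (x ⊕ 5)
Answer: roots = -5 (mult 2), 2 (mult 3), 5 (mult 1)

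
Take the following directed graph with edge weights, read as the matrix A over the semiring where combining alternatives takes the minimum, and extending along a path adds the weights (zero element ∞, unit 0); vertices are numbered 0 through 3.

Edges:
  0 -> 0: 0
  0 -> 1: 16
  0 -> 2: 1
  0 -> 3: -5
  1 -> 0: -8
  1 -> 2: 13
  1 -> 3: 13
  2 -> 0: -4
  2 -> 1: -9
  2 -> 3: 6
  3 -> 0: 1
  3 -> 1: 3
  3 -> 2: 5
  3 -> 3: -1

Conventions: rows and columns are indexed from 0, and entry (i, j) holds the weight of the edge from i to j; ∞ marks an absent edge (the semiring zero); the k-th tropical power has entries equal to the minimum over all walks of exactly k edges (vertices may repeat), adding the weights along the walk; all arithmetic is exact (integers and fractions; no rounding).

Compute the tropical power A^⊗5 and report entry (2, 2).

A^⊗2:
  [-4, -8, 0, -6]
  [-8, 4, -7, -13]
  [-17, 9, -3, -9]
  [-5, -4, 2, -4]
A^⊗3:
  [-16, -9, -3, -9]
  [-12, -16, -8, -14]
  [-17, -12, -16, -22]
  [-12, -7, -4, -10]
A^⊗4:
  [-17, -12, -15, -21]
  [-24, -17, -11, -17]
  [-21, -25, -17, -23]
  [-15, -13, -11, -17]
A^⊗5:
  [-20, -24, -16, -22]
  [-25, -20, -23, -29]
  [-33, -26, -20, -26]
  [-21, -20, -14, -20]
Key observation: the optimum is the walk 2->1->0->3->0->2, with weight (-9) + (-8) + (-5) + 1 + 1 = -20.
Optimal value attained by: walk 2->1->0->3->0->2.
Answer: (A^⊗5)[2][2] = -20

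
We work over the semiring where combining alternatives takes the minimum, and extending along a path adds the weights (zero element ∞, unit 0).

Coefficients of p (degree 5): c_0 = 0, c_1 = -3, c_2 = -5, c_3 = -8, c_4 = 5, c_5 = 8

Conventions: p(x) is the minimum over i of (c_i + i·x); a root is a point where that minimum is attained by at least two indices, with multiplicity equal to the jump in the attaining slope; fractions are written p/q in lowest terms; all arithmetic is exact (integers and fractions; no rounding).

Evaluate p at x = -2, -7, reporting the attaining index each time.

p(-2) = min(0+0·(-2)=0, -3+1·(-2)=-5, -5+2·(-2)=-9, -8+3·(-2)=-14, 5+4·(-2)=-3, 8+5·(-2)=-2) = -14 (attained by i=3)
p(-7) = min(0+0·(-7)=0, -3+1·(-7)=-10, -5+2·(-7)=-19, -8+3·(-7)=-29, 5+4·(-7)=-23, 8+5·(-7)=-27) = -29 (attained by i=3)
Answer: p(-2) = -14; p(-7) = -29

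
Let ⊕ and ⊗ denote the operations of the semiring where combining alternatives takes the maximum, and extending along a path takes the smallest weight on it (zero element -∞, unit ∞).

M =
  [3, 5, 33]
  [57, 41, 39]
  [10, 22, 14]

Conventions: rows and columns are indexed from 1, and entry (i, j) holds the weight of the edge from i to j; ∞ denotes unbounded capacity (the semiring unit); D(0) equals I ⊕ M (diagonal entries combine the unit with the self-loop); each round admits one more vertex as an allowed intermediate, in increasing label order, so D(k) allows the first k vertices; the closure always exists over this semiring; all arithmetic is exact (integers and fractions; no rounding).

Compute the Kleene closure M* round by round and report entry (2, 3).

D(0):
  [∞, 5, 33]
  [57, ∞, 39]
  [10, 22, ∞]
D(1):
  [∞, 5, 33]
  [57, ∞, 39]
  [10, 22, ∞]
D(2):
  [∞, 5, 33]
  [57, ∞, 39]
  [22, 22, ∞]
D(3):
  [∞, 22, 33]
  [57, ∞, 39]
  [22, 22, ∞]
Answer: M*[2][3] = 39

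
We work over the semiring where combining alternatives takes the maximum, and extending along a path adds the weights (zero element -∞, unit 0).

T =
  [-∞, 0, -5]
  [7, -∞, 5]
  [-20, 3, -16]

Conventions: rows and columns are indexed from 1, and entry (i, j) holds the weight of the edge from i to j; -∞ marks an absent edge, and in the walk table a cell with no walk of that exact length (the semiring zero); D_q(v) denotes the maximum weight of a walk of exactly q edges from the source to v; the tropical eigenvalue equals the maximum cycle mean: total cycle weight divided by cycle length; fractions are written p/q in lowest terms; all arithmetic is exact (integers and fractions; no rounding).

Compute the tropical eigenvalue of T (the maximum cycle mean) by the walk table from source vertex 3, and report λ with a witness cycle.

q=0: [-∞, -∞, 0]
q=1: [-20, 3, -16]
q=2: [10, -13, 8]
q=3: [-6, 11, 5]
Optimal cycle mean attained by: cycle 2->3->2, total 5 + 3, length 2.
Answer: λ = 4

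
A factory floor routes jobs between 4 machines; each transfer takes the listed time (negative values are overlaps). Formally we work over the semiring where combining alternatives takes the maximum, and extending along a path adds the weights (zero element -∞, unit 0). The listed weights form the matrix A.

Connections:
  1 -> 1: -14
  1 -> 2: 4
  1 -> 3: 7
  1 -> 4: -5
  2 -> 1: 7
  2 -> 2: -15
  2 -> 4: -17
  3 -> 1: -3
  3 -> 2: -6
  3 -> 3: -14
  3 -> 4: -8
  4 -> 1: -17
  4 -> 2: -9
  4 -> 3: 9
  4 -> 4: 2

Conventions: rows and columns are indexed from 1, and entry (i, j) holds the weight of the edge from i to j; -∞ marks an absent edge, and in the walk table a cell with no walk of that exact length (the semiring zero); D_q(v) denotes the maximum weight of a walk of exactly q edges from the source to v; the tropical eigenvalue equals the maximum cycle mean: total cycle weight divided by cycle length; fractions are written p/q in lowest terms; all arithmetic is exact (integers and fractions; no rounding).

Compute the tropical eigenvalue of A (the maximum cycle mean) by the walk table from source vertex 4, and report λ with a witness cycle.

q=0: [-∞, -∞, -∞, 0]
q=1: [-17, -9, 9, 2]
q=2: [6, 3, 11, 4]
q=3: [10, 10, 13, 6]
q=4: [17, 14, 17, 8]
Optimal cycle mean attained by: cycle 1->2->1, total 4 + 7, length 2.
Answer: λ = 11/2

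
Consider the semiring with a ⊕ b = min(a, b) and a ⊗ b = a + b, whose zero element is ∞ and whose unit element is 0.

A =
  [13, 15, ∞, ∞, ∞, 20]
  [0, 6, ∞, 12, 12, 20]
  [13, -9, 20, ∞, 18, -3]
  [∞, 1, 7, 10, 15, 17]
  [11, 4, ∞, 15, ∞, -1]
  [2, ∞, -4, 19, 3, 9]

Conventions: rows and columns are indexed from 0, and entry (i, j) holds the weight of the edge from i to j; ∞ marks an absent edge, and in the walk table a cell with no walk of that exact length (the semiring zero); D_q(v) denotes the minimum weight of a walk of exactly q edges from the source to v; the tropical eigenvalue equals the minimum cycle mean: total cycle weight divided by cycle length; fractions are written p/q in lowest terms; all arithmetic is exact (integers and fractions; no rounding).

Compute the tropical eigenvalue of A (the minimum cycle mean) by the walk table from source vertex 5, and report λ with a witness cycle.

q=0: [∞, ∞, ∞, ∞, ∞, 0]
q=1: [2, ∞, -4, 19, 3, 9]
q=2: [9, -13, 5, 18, 12, -7]
q=3: [-13, -7, -11, -1, -4, 2]
q=4: [-7, -20, -2, 5, 5, -14]
q=5: [-20, -14, -18, -8, -11, -5]
q=6: [-14, -27, -9, -2, -2, -21]
Optimal cycle mean attained by: cycle 2->5->2, total (-3) + (-4), length 2.
Answer: λ = -7/2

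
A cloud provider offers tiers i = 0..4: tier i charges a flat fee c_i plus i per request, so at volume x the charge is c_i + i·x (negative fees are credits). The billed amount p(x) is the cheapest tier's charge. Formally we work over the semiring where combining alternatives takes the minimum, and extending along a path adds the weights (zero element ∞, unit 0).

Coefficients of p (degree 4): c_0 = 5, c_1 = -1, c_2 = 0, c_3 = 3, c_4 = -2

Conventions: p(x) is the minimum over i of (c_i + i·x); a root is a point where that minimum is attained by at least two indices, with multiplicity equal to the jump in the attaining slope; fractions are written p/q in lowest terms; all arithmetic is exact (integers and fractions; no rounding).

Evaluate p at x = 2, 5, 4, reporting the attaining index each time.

p(2) = min(5+0·2=5, -1+1·2=1, 0+2·2=4, 3+3·2=9, -2+4·2=6) = 1 (attained by i=1)
p(5) = min(5+0·5=5, -1+1·5=4, 0+2·5=10, 3+3·5=18, -2+4·5=18) = 4 (attained by i=1)
p(4) = min(5+0·4=5, -1+1·4=3, 0+2·4=8, 3+3·4=15, -2+4·4=14) = 3 (attained by i=1)
Answer: p(2) = 1; p(5) = 4; p(4) = 3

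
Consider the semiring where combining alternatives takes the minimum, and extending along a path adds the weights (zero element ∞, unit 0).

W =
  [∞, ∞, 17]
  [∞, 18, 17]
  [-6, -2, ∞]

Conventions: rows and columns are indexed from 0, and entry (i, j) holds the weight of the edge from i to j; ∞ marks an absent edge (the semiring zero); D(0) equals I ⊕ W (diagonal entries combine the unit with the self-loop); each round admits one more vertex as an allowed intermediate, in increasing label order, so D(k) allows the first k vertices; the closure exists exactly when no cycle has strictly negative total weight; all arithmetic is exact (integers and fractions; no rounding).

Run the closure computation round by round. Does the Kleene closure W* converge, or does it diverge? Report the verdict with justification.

D(0):
  [0, ∞, 17]
  [∞, 0, 17]
  [-6, -2, 0]
D(1):
  [0, ∞, 17]
  [∞, 0, 17]
  [-6, -2, 0]
D(2):
  [0, ∞, 17]
  [∞, 0, 17]
  [-6, -2, 0]
D(3):
  [0, 15, 17]
  [11, 0, 17]
  [-6, -2, 0]
Key observation: every diagonal entry stays at the unit through all rounds, so no improving cycle exists.
Answer: CONVERGES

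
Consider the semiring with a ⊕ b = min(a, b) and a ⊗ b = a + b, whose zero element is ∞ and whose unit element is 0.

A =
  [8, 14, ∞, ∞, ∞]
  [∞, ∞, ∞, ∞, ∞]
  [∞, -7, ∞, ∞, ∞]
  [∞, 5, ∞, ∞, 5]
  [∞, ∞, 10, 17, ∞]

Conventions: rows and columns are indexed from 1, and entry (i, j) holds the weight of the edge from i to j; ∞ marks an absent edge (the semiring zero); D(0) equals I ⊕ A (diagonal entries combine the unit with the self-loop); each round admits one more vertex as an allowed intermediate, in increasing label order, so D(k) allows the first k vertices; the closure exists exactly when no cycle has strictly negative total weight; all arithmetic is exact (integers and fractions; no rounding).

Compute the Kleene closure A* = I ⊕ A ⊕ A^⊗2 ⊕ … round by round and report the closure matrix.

D(0):
  [0, 14, ∞, ∞, ∞]
  [∞, 0, ∞, ∞, ∞]
  [∞, -7, 0, ∞, ∞]
  [∞, 5, ∞, 0, 5]
  [∞, ∞, 10, 17, 0]
D(1):
  [0, 14, ∞, ∞, ∞]
  [∞, 0, ∞, ∞, ∞]
  [∞, -7, 0, ∞, ∞]
  [∞, 5, ∞, 0, 5]
  [∞, ∞, 10, 17, 0]
D(2):
  [0, 14, ∞, ∞, ∞]
  [∞, 0, ∞, ∞, ∞]
  [∞, -7, 0, ∞, ∞]
  [∞, 5, ∞, 0, 5]
  [∞, ∞, 10, 17, 0]
D(3):
  [0, 14, ∞, ∞, ∞]
  [∞, 0, ∞, ∞, ∞]
  [∞, -7, 0, ∞, ∞]
  [∞, 5, ∞, 0, 5]
  [∞, 3, 10, 17, 0]
D(4):
  [0, 14, ∞, ∞, ∞]
  [∞, 0, ∞, ∞, ∞]
  [∞, -7, 0, ∞, ∞]
  [∞, 5, ∞, 0, 5]
  [∞, 3, 10, 17, 0]
D(5):
  [0, 14, ∞, ∞, ∞]
  [∞, 0, ∞, ∞, ∞]
  [∞, -7, 0, ∞, ∞]
  [∞, 5, 15, 0, 5]
  [∞, 3, 10, 17, 0]
Answer: A* = [[0, 14, ∞, ∞, ∞], [∞, 0, ∞, ∞, ∞], [∞, -7, 0, ∞, ∞], [∞, 5, 15, 0, 5], [∞, 3, 10, 17, 0]]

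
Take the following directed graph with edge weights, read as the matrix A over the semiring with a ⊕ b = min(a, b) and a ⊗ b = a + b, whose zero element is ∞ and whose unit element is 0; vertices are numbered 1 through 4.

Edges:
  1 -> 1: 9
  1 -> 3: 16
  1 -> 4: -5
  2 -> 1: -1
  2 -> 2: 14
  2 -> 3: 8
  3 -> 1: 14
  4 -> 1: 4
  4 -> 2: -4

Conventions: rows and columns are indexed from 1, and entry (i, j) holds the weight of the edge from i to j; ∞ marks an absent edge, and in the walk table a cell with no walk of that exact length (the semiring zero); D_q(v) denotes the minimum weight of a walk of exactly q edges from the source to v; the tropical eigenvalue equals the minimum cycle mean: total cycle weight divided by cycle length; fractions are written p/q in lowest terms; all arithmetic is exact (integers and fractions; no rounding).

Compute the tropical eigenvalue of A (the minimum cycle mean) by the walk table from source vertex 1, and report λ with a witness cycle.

q=0: [0, ∞, ∞, ∞]
q=1: [9, ∞, 16, -5]
q=2: [-1, -9, 25, 4]
q=3: [-10, 0, -1, -6]
q=4: [-2, -10, 6, -15]
Optimal cycle mean attained by: cycle 1->4->2->1, total (-5) + (-4) + (-1), length 3.
Answer: λ = -10/3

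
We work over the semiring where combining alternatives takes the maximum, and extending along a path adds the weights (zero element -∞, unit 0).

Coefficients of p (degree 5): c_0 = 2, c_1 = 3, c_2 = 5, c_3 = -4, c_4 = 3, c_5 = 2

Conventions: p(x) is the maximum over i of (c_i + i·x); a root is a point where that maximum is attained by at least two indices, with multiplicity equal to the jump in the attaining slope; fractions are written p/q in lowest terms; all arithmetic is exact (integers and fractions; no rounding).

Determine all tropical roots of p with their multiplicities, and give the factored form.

hull edge (i=0, c=2) to (i=2, c=5): slope 3/2, span 2
hull edge (i=2, c=5) to (i=5, c=2): slope -1, span 3
Factored form: p(x) = 2 ⊗ (x ⊕ (-3/2)) ⊗ (x ⊕ (-3/2)) ⊗ (x ⊕ 1) ⊗ (x ⊕ 1) ⊗ (x ⊕ 1)
Answer: roots = -3/2 (mult 2), 1 (mult 3)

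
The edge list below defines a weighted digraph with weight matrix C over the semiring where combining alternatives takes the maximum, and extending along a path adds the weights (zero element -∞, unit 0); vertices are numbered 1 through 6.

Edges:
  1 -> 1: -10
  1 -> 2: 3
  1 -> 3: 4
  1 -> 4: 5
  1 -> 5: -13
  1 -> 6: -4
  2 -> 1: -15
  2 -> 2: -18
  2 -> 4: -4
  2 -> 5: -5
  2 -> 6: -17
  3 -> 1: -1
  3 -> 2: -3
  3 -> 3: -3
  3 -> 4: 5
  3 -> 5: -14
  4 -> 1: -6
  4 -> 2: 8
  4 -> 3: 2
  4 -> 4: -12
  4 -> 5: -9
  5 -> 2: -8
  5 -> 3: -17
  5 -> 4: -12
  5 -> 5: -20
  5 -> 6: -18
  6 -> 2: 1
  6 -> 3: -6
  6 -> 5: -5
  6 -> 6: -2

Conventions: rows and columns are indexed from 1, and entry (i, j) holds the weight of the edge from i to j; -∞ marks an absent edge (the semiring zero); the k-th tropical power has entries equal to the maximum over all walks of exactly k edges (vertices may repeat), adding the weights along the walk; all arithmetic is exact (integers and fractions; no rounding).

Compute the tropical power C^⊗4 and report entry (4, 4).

C^⊗2:
  [3, 13, 7, 9, -2, -6]
  [-10, 4, -2, -10, -13, -19]
  [-1, 13, 7, 4, -4, -5]
  [1, -1, -1, 7, 3, -9]
  [-18, -4, -10, -12, -13, -20]
  [-7, -1, -8, -1, -4, -4]
C^⊗3:
  [6, 17, 11, 12, 8, -1]
  [-3, -2, -5, 3, -1, -13]
  [6, 12, 6, 12, 8, -4]
  [1, 15, 9, 6, -2, -3]
  [-11, -4, -10, -5, -9, -21]
  [-7, 7, 1, -2, -6, -6]
C^⊗4:
  [10, 20, 14, 16, 12, 2]
  [-3, 11, 5, 2, -6, -7]
  [6, 20, 14, 11, 7, 2]
  [8, 14, 8, 14, 10, -2]
  [-11, 3, -3, -5, -9, -15]
  [0, 6, 0, 6, 2, -8]
Key observation: the optimum is the walk 4->3->4->3->4, with weight 2 + 5 + 2 + 5 = 14.
Optimal value attained by: walk 4->3->4->3->4.
Answer: (C^⊗4)[4][4] = 14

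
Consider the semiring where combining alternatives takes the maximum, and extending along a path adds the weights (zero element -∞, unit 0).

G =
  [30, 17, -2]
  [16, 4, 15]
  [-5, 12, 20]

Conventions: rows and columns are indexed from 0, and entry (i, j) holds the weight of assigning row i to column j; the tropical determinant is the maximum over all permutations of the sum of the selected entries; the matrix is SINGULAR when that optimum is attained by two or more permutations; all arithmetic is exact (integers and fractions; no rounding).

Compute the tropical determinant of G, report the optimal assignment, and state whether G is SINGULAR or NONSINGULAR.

σ = (0, 1, 2): 30 + 4 + 20 = 54
σ = (0, 2, 1): 30 + 15 + 12 = 57
σ = (1, 0, 2): 17 + 16 + 20 = 53
σ = (1, 2, 0): 17 + 15 + (-5) = 27
σ = (2, 0, 1): (-2) + 16 + 12 = 26
σ = (2, 1, 0): (-2) + 4 + (-5) = -3
Optimal value attained by: σ = (0, 2, 1).
Answer: det⊕(G) = 57; verdict: NONSINGULAR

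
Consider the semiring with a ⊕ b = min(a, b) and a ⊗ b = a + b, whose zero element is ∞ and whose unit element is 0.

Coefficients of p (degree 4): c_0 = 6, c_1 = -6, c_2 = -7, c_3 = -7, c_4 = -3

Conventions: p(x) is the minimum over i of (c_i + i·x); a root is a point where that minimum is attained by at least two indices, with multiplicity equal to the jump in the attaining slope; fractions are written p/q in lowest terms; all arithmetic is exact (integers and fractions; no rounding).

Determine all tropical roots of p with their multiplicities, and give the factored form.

hull edge (i=0, c=6) to (i=1, c=-6): slope -12, span 1
hull edge (i=1, c=-6) to (i=2, c=-7): slope -1, span 1
hull edge (i=2, c=-7) to (i=3, c=-7): slope 0, span 1
hull edge (i=3, c=-7) to (i=4, c=-3): slope 4, span 1
Factored form: p(x) = -3 ⊗ (x ⊕ (-4)) ⊗ (x ⊕ 0) ⊗ (x ⊕ 1) ⊗ (x ⊕ 12)
Answer: roots = -4 (mult 1), 0 (mult 1), 1 (mult 1), 12 (mult 1)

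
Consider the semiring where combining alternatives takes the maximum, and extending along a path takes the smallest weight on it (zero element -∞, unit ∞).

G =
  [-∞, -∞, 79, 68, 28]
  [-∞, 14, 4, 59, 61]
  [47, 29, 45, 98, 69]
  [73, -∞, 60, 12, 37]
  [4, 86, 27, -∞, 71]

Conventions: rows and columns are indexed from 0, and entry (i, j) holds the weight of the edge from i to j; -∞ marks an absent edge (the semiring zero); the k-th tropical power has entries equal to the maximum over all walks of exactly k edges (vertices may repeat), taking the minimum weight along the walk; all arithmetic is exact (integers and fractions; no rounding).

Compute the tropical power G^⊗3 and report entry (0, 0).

G^⊗2:
  [68, 29, 60, 79, 69]
  [59, 61, 59, 14, 61]
  [73, 69, 60, 47, 69]
  [47, 37, 73, 68, 60]
  [27, 71, 27, 59, 71]
G^⊗3:
  [73, 69, 68, 68, 69]
  [47, 61, 59, 59, 61]
  [47, 69, 73, 68, 69]
  [68, 60, 60, 73, 69]
  [59, 71, 59, 59, 71]
Key observation: the optimum is the walk 0->2->3->0, with weight 79 min 98 min 73 = 73.
Optimal value attained by: walk 0->2->3->0.
Answer: (G^⊗3)[0][0] = 73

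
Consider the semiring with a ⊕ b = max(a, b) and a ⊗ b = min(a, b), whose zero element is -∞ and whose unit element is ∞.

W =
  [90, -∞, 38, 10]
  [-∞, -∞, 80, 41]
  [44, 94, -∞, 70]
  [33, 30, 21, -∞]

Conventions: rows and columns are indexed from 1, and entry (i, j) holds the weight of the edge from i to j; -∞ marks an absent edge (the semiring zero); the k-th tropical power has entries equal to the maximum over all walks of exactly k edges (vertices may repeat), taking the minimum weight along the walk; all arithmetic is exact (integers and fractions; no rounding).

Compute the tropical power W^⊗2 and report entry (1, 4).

W^⊗2:
  [90, 38, 38, 38]
  [44, 80, 21, 70]
  [44, 30, 80, 41]
  [33, 21, 33, 30]
Key observation: the optimum is the walk 1->3->4, with weight 38 min 70 = 38.
Optimal value attained by: walk 1->3->4.
Answer: (W^⊗2)[1][4] = 38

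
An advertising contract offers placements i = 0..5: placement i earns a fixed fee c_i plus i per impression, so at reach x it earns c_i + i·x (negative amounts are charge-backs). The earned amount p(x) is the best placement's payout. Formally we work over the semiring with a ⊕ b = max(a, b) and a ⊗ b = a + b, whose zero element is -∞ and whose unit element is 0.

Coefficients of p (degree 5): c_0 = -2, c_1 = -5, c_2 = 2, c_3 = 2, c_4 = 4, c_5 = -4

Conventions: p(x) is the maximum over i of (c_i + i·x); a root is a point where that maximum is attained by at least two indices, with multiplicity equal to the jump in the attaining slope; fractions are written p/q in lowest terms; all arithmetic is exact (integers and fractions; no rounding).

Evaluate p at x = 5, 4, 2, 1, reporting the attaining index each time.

p(5) = max(-2+0·5=-2, -5+1·5=0, 2+2·5=12, 2+3·5=17, 4+4·5=24, -4+5·5=21) = 24 (attained by i=4)
p(4) = max(-2+0·4=-2, -5+1·4=-1, 2+2·4=10, 2+3·4=14, 4+4·4=20, -4+5·4=16) = 20 (attained by i=4)
p(2) = max(-2+0·2=-2, -5+1·2=-3, 2+2·2=6, 2+3·2=8, 4+4·2=12, -4+5·2=6) = 12 (attained by i=4)
p(1) = max(-2+0·1=-2, -5+1·1=-4, 2+2·1=4, 2+3·1=5, 4+4·1=8, -4+5·1=1) = 8 (attained by i=4)
Answer: p(5) = 24; p(4) = 20; p(2) = 12; p(1) = 8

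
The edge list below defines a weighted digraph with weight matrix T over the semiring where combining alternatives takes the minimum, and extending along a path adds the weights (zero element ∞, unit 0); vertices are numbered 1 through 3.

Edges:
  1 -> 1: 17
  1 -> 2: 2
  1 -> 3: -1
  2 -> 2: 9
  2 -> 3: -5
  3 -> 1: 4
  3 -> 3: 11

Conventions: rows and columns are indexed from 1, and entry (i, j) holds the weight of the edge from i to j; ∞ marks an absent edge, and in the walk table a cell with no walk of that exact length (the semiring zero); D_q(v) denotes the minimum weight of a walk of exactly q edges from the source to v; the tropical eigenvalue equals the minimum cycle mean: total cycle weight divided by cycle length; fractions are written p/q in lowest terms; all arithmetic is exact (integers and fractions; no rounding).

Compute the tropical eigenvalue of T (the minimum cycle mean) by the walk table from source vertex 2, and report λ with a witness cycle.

q=0: [∞, 0, ∞]
q=1: [∞, 9, -5]
q=2: [-1, 18, 4]
q=3: [8, 1, -2]
Optimal cycle mean attained by: cycle 1->2->3->1, total 2 + (-5) + 4, length 3.
Answer: λ = 1/3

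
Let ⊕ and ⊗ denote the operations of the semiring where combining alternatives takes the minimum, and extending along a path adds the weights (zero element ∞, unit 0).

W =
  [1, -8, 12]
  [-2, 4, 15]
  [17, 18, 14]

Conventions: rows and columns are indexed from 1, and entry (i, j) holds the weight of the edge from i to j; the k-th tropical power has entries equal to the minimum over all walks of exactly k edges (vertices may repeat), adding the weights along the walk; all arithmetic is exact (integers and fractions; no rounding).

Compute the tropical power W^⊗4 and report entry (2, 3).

W^⊗2:
  [-10, -7, 7]
  [-1, -10, 10]
  [16, 9, 28]
W^⊗3:
  [-9, -18, 2]
  [-12, -9, 5]
  [7, 8, 24]
W^⊗4:
  [-20, -17, -3]
  [-11, -20, 0]
  [6, -1, 19]
Key observation: the optimum is the walk 2->1->2->1->3, with weight (-2) + (-8) + (-2) + 12 = 0.
Optimal value attained by: walk 2->1->2->1->3.
Answer: (W^⊗4)[2][3] = 0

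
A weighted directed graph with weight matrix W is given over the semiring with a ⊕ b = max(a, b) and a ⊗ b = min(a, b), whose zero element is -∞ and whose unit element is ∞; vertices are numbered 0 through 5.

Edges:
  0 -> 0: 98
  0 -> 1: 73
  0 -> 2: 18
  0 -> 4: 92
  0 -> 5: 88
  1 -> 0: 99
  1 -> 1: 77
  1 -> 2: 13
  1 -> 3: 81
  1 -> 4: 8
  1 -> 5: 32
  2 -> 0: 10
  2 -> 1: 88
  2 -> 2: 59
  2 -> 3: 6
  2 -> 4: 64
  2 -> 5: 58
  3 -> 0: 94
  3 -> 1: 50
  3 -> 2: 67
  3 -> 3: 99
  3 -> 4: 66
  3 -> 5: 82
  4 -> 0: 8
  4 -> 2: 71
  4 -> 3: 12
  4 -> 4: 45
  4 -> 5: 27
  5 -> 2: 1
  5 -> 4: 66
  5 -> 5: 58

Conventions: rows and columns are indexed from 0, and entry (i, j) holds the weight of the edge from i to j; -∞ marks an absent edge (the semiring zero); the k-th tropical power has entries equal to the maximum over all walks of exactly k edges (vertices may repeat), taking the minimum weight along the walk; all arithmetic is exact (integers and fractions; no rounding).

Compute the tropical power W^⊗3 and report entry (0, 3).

W^⊗2:
  [98, 73, 71, 73, 92, 88]
  [98, 77, 67, 81, 92, 88]
  [88, 77, 64, 81, 59, 58]
  [94, 73, 67, 99, 92, 88]
  [12, 71, 59, 12, 64, 58]
  [8, 1, 66, 12, 58, 58]
W^⊗3:
  [98, 73, 71, 73, 92, 88]
  [98, 77, 71, 81, 92, 88]
  [88, 77, 67, 81, 88, 88]
  [94, 73, 71, 99, 92, 88]
  [71, 71, 64, 71, 59, 58]
  [12, 66, 59, 12, 64, 58]
Key observation: the optimum is the walk 0->0->1->3, with weight 98 min 73 min 81 = 73.
Optimal value attained by: walk 0->0->1->3.
Answer: (W^⊗3)[0][3] = 73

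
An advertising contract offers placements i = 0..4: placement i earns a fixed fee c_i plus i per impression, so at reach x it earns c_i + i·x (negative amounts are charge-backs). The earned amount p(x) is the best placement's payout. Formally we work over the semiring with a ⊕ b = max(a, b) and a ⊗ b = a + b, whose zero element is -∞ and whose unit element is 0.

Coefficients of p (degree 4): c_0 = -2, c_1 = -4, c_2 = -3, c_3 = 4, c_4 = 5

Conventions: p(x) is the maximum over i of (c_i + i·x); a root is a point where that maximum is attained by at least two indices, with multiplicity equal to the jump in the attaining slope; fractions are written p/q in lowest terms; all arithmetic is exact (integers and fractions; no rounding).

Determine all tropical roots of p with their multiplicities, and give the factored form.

hull edge (i=0, c=-2) to (i=3, c=4): slope 2, span 3
hull edge (i=3, c=4) to (i=4, c=5): slope 1, span 1
Factored form: p(x) = 5 ⊗ (x ⊕ (-2)) ⊗ (x ⊕ (-2)) ⊗ (x ⊕ (-2)) ⊗ (x ⊕ (-1))
Answer: roots = -2 (mult 3), -1 (mult 1)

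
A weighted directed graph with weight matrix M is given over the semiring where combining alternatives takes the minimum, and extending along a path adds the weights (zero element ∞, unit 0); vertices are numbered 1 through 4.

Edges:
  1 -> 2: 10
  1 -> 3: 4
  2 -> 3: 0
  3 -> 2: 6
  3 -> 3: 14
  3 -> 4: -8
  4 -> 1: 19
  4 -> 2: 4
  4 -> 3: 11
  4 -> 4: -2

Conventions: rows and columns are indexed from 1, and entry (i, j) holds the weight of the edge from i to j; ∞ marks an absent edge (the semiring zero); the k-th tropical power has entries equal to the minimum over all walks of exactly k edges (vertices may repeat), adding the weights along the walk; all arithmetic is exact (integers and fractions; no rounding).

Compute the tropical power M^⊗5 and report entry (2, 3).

M^⊗2:
  [∞, 10, 10, -4]
  [∞, 6, 14, -8]
  [11, -4, 3, -10]
  [17, 2, 4, -4]
M^⊗3:
  [15, 0, 7, -6]
  [11, -4, 3, -10]
  [9, -6, -4, -12]
  [15, 0, 2, -6]
M^⊗4:
  [13, -2, 0, -8]
  [9, -6, -4, -12]
  [7, -8, -6, -14]
  [13, -2, 0, -8]
M^⊗5:
  [11, -4, -2, -10]
  [7, -8, -6, -14]
  [5, -10, -8, -16]
  [11, -4, -2, -10]
Key observation: the optimum is the walk 2->3->4->4->2->3, with weight 0 + (-8) + (-2) + 4 + 0 = -6.
Optimal value attained by: walk 2->3->4->4->2->3.
Answer: (M^⊗5)[2][3] = -6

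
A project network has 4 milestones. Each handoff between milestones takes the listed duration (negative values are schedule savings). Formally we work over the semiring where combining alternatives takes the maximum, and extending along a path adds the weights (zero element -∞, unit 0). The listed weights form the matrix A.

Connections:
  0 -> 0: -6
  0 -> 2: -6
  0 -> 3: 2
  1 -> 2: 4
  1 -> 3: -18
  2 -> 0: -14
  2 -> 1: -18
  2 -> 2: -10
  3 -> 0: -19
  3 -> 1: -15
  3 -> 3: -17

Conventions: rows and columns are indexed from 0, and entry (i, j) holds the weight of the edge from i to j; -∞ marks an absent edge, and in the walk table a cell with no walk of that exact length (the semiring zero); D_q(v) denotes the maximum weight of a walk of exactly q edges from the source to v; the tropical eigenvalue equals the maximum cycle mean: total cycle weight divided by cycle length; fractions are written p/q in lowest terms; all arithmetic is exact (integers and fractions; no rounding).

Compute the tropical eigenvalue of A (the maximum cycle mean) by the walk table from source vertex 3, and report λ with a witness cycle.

q=0: [-∞, -∞, -∞, 0]
q=1: [-19, -15, -∞, -17]
q=2: [-25, -32, -11, -17]
q=3: [-25, -29, -21, -23]
q=4: [-31, -38, -25, -23]
Optimal cycle mean attained by: cycle 0->3->1->2->0, total 2 + (-15) + 4 + (-14), length 4.
Answer: λ = -23/4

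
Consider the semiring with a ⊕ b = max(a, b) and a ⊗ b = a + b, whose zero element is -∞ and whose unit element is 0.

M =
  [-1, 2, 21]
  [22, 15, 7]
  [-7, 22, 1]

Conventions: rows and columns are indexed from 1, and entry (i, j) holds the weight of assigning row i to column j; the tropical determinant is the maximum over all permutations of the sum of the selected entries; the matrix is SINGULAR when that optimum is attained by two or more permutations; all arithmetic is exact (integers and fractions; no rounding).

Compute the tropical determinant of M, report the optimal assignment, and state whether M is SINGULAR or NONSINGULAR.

σ = (1, 2, 3): (-1) + 15 + 1 = 15
σ = (1, 3, 2): (-1) + 7 + 22 = 28
σ = (2, 1, 3): 2 + 22 + 1 = 25
σ = (2, 3, 1): 2 + 7 + (-7) = 2
σ = (3, 1, 2): 21 + 22 + 22 = 65
σ = (3, 2, 1): 21 + 15 + (-7) = 29
Optimal value attained by: σ = (3, 1, 2).
Answer: det⊕(M) = 65; verdict: NONSINGULAR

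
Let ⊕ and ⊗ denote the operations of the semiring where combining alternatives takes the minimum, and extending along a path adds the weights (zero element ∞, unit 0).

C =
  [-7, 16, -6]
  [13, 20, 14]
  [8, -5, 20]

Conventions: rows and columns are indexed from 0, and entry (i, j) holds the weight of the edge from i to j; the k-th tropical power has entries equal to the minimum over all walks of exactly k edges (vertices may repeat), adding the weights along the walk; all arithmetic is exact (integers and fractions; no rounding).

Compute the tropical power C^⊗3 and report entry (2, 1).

C^⊗2:
  [-14, -11, -13]
  [6, 9, 7]
  [1, 15, 2]
C^⊗3:
  [-21, -18, -20]
  [-1, 2, 0]
  [-6, -3, -5]
Key observation: the optimum is the walk 2->0->2->1, with weight 8 + (-6) + (-5) = -3.
Optimal value attained by: walk 2->0->2->1.
Answer: (C^⊗3)[2][1] = -3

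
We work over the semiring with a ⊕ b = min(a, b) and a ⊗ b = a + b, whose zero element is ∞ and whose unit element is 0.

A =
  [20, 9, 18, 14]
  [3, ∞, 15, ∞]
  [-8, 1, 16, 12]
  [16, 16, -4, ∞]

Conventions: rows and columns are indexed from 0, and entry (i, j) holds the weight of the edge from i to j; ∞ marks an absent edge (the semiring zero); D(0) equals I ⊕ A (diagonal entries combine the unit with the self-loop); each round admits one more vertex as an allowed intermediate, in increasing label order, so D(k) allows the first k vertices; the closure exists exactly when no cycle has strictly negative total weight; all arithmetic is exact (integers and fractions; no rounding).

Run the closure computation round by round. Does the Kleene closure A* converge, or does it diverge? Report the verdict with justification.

D(0):
  [0, 9, 18, 14]
  [3, 0, 15, ∞]
  [-8, 1, 0, 12]
  [16, 16, -4, 0]
D(1):
  [0, 9, 18, 14]
  [3, 0, 15, 17]
  [-8, 1, 0, 6]
  [16, 16, -4, 0]
D(2):
  [0, 9, 18, 14]
  [3, 0, 15, 17]
  [-8, 1, 0, 6]
  [16, 16, -4, 0]
D(3):
  [0, 9, 18, 14]
  [3, 0, 15, 17]
  [-8, 1, 0, 6]
  [-12, -3, -4, 0]
D(4):
  [0, 9, 10, 14]
  [3, 0, 13, 17]
  [-8, 1, 0, 6]
  [-12, -3, -4, 0]
Key observation: every diagonal entry stays at the unit through all rounds, so no improving cycle exists.
Answer: CONVERGES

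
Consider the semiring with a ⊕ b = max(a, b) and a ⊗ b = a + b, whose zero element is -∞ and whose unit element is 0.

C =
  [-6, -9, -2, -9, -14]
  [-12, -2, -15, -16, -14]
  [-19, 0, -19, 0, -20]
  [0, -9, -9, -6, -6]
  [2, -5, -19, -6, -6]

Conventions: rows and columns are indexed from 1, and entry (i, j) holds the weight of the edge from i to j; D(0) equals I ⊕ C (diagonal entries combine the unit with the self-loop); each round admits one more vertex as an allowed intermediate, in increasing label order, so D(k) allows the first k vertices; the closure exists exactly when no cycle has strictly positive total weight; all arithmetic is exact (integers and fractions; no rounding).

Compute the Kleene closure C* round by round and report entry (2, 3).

D(0):
  [0, -9, -2, -9, -14]
  [-12, 0, -15, -16, -14]
  [-19, 0, 0, 0, -20]
  [0, -9, -9, 0, -6]
  [2, -5, -19, -6, 0]
D(1):
  [0, -9, -2, -9, -14]
  [-12, 0, -14, -16, -14]
  [-19, 0, 0, 0, -20]
  [0, -9, -2, 0, -6]
  [2, -5, 0, -6, 0]
D(2):
  [0, -9, -2, -9, -14]
  [-12, 0, -14, -16, -14]
  [-12, 0, 0, 0, -14]
  [0, -9, -2, 0, -6]
  [2, -5, 0, -6, 0]
D(3):
  [0, -2, -2, -2, -14]
  [-12, 0, -14, -14, -14]
  [-12, 0, 0, 0, -14]
  [0, -2, -2, 0, -6]
  [2, 0, 0, 0, 0]
D(4):
  [0, -2, -2, -2, -8]
  [-12, 0, -14, -14, -14]
  [0, 0, 0, 0, -6]
  [0, -2, -2, 0, -6]
  [2, 0, 0, 0, 0]
D(5):
  [0, -2, -2, -2, -8]
  [-12, 0, -14, -14, -14]
  [0, 0, 0, 0, -6]
  [0, -2, -2, 0, -6]
  [2, 0, 0, 0, 0]
Answer: C*[2][3] = -14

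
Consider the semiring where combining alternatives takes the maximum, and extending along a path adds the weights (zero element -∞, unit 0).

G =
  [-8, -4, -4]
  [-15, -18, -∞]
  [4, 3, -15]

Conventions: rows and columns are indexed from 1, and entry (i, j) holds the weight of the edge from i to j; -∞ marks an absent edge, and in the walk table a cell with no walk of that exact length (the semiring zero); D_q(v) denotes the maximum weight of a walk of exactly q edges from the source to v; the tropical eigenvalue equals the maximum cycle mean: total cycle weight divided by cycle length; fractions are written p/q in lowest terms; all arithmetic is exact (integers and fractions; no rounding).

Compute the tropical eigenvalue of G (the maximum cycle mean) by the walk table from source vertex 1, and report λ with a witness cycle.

q=0: [0, -∞, -∞]
q=1: [-8, -4, -4]
q=2: [0, -1, -12]
q=3: [-8, -4, -4]
Optimal cycle mean attained by: cycle 1->3->1, total (-4) + 4, length 2.
Answer: λ = 0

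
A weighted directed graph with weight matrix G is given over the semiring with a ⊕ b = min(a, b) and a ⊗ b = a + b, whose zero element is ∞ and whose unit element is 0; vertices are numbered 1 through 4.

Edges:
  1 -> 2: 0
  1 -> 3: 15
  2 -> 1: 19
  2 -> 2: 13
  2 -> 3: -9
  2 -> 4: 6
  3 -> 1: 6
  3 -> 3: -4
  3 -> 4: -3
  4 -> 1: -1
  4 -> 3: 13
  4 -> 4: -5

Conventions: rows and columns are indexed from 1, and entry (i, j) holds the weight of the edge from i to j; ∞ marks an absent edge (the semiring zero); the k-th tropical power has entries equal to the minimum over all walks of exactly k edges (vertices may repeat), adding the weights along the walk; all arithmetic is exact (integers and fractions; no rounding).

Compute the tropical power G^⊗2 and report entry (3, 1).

G^⊗2:
  [19, 13, -9, 6]
  [-3, 19, -13, -12]
  [-4, 6, -8, -8]
  [-6, -1, 8, -10]
Key observation: the optimum is the walk 3->4->1, with weight (-3) + (-1) = -4.
Optimal value attained by: walk 3->4->1.
Answer: (G^⊗2)[3][1] = -4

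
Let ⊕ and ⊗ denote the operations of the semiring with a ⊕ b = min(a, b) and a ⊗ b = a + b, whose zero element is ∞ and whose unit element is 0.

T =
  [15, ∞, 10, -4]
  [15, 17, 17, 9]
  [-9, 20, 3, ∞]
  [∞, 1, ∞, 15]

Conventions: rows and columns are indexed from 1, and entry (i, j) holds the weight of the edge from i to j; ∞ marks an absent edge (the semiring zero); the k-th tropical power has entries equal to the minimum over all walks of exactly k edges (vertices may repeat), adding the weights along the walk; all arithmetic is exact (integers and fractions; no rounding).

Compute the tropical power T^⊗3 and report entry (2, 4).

T^⊗2:
  [1, -3, 13, 11]
  [8, 10, 20, 11]
  [-6, 23, 1, -13]
  [16, 16, 18, 10]
T^⊗3:
  [4, 12, 11, -3]
  [11, 12, 18, 4]
  [-8, -12, 4, -10]
  [9, 11, 21, 12]
Key observation: the optimum is the walk 2->3->1->4, with weight 17 + (-9) + (-4) = 4.
Optimal value attained by: walk 2->3->1->4.
Answer: (T^⊗3)[2][4] = 4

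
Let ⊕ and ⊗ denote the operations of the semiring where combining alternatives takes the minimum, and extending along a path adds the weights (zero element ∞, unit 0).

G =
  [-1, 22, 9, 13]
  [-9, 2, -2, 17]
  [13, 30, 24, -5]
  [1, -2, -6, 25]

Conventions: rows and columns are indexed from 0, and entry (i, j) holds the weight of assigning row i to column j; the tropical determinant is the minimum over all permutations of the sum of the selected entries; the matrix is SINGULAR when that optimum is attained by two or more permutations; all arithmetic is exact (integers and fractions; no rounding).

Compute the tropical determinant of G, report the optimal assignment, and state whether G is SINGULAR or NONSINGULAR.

σ = (0, 1, 2, 3): (-1) + 2 + 24 + 25 = 50
σ = (0, 1, 3, 2): (-1) + 2 + (-5) + (-6) = -10
σ = (0, 2, 1, 3): (-1) + (-2) + 30 + 25 = 52
σ = (0, 2, 3, 1): (-1) + (-2) + (-5) + (-2) = -10
σ = (0, 3, 1, 2): (-1) + 17 + 30 + (-6) = 40
σ = (0, 3, 2, 1): (-1) + 17 + 24 + (-2) = 38
σ = (1, 0, 2, 3): 22 + (-9) + 24 + 25 = 62
σ = (1, 0, 3, 2): 22 + (-9) + (-5) + (-6) = 2
σ = (1, 2, 0, 3): 22 + (-2) + 13 + 25 = 58
σ = (1, 2, 3, 0): 22 + (-2) + (-5) + 1 = 16
σ = (1, 3, 0, 2): 22 + 17 + 13 + (-6) = 46
σ = (1, 3, 2, 0): 22 + 17 + 24 + 1 = 64
σ = (2, 0, 1, 3): 9 + (-9) + 30 + 25 = 55
σ = (2, 0, 3, 1): 9 + (-9) + (-5) + (-2) = -7
σ = (2, 1, 0, 3): 9 + 2 + 13 + 25 = 49
σ = (2, 1, 3, 0): 9 + 2 + (-5) + 1 = 7
σ = (2, 3, 0, 1): 9 + 17 + 13 + (-2) = 37
σ = (2, 3, 1, 0): 9 + 17 + 30 + 1 = 57
σ = (3, 0, 1, 2): 13 + (-9) + 30 + (-6) = 28
σ = (3, 0, 2, 1): 13 + (-9) + 24 + (-2) = 26
σ = (3, 1, 0, 2): 13 + 2 + 13 + (-6) = 22
σ = (3, 1, 2, 0): 13 + 2 + 24 + 1 = 40
σ = (3, 2, 0, 1): 13 + (-2) + 13 + (-2) = 22
σ = (3, 2, 1, 0): 13 + (-2) + 30 + 1 = 42
Optimal value attained by: σ = (0, 1, 3, 2).
Answer: det⊕(G) = -10; verdict: SINGULAR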